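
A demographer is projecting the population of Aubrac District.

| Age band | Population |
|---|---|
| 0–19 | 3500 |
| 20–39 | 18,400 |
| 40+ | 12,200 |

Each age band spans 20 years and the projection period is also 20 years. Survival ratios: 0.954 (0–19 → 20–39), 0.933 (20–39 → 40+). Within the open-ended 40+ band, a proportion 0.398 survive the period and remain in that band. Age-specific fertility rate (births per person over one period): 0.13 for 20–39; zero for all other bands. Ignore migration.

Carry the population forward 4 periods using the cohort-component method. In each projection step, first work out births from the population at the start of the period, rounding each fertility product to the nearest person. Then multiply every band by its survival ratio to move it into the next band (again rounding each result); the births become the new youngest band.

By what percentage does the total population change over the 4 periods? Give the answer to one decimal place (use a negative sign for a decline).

Period 1.
Births: 18400 × 0.13 = 2392
20–39: 3500 × 0.954 = 3339
40+: 18400 × 0.933 + 12200 × 0.398 = 17167 + 4856 = 22023
→ [2392, 3339, 22023]
Period 2.
Births: 3339 × 0.13 = 434
20–39: 2392 × 0.954 = 2282
40+: 3339 × 0.933 + 22023 × 0.398 = 3115 + 8765 = 11880
→ [434, 2282, 11880]
Period 3.
Births: 2282 × 0.13 = 297
20–39: 434 × 0.954 = 414
40+: 2282 × 0.933 + 11880 × 0.398 = 2129 + 4728 = 6857
→ [297, 414, 6857]
Period 4.
Births: 414 × 0.13 = 54
20–39: 297 × 0.954 = 283
40+: 414 × 0.933 + 6857 × 0.398 = 386 + 2729 = 3115
→ [54, 283, 3115]
Total: 34100 → 3452; change = -30648; percentage change = -89.9%

-89.9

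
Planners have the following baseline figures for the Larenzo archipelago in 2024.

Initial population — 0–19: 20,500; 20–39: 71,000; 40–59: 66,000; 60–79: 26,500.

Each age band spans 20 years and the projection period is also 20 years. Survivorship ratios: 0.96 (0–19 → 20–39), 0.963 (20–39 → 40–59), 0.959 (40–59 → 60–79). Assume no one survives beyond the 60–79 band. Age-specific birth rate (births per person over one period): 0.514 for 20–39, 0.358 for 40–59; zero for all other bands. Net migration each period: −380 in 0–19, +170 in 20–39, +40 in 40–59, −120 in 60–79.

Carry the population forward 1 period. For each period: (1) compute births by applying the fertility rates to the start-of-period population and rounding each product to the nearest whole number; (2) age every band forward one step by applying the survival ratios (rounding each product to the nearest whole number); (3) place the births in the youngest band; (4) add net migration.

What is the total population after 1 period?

211179

Period 1.
Births: 71000 × 0.514 = 36494, 66000 × 0.358 = 23628 — total 60122
20–39: 20500 × 0.96 = 19680
40–59: 71000 × 0.963 = 68373
60–79: 66000 × 0.959 = 63294
Net migration: 0–19 − 380 → 59742; 20–39 + 170 → 19850; 40–59 + 40 → 68413; 60–79 − 120 → 63174
End of period: [59742, 19850, 68413, 63174]
Total after period 1: 59742 + 19850 + 68413 + 63174 = 211179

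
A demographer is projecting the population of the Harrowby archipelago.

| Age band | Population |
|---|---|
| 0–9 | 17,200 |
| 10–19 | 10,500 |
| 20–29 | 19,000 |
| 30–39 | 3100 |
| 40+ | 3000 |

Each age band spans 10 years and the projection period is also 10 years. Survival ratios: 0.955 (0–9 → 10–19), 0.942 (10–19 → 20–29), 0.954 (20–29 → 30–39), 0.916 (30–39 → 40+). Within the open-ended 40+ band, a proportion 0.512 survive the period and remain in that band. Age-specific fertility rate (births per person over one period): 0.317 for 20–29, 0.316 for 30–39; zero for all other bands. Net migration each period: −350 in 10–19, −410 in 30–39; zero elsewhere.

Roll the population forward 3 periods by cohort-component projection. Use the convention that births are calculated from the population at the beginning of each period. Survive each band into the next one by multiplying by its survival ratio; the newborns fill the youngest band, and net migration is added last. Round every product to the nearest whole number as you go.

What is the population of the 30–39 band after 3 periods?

14037

Let group 1 be 0–9 through group 5 = 40+.
Period 1.
Births: 19000 * 0.317 = 6023  |  3100 * 0.316 = 980 — total 7003
Group 2: 17200 * 0.955 = 16426
Group 3: 10500 * 0.942 = 9891
Group 4: 19000 * 0.954 = 18126
Group 5: 3100 * 0.916 + 3000 * 0.512 = 2840 + 1536 = 4376
Net migration: Group 2 − 350 → 16076; Group 4 − 410 → 17716
Giving 7003 / 16076 / 9891 / 17716 / 4376.
Period 2.
Births: 9891 * 0.317 = 3135  |  17716 * 0.316 = 5598 — total 8733
Group 2: 7003 * 0.955 = 6688
Group 3: 16076 * 0.942 = 15144
Group 4: 9891 * 0.954 = 9436
Group 5: 17716 * 0.916 + 4376 * 0.512 = 16228 + 2241 = 18469
Net migration: Group 2 − 350 → 6338; Group 4 − 410 → 9026
Giving 8733 / 6338 / 15144 / 9026 / 18469.
Period 3.
Births: 15144 * 0.317 = 4801  |  9026 * 0.316 = 2852 — total 7653
Group 2: 8733 * 0.955 = 8340
Group 3: 6338 * 0.942 = 5970
Group 4: 15144 * 0.954 = 14447
Group 5: 9026 * 0.916 + 18469 * 0.512 = 8268 + 9456 = 17724
Net migration: Group 2 − 350 → 7990; Group 4 − 410 → 14037
Giving 7653 / 7990 / 5970 / 14037 / 17724.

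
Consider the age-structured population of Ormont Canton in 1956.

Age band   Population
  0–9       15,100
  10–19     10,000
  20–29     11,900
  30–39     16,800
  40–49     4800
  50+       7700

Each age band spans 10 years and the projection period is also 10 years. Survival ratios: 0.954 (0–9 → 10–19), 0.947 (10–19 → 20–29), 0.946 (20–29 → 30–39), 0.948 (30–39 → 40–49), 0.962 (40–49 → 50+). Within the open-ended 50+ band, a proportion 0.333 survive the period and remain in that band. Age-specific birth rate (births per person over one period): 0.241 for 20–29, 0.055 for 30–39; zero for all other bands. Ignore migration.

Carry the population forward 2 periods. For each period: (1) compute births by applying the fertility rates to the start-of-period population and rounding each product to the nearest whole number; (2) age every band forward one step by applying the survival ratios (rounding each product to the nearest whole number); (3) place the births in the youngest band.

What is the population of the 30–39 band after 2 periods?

Period 1.
Births: 11900 × 0.241 = 2868  |  16800 × 0.055 = 924 — total 3792
10–19: 15100 × 0.954 = 14405
20–29: 10000 × 0.947 = 9470
30–39: 11900 × 0.946 = 11257
40–49: 16800 × 0.948 = 15926
50+: 4800 × 0.962 + 7700 × 0.333 = 4618 + 2564 = 7182
Giving 3792 / 14405 / 9470 / 11257 / 15926 / 7182.
Period 2.
Births: 9470 × 0.241 = 2282  |  11257 × 0.055 = 619 — total 2901
10–19: 3792 × 0.954 = 3618
20–29: 14405 × 0.947 = 13642
30–39: 9470 × 0.946 = 8959
40–49: 11257 × 0.948 = 10672
50+: 15926 × 0.962 + 7182 × 0.333 = 15321 + 2392 = 17713
Giving 2901 / 3618 / 13642 / 8959 / 10672 / 17713.

8959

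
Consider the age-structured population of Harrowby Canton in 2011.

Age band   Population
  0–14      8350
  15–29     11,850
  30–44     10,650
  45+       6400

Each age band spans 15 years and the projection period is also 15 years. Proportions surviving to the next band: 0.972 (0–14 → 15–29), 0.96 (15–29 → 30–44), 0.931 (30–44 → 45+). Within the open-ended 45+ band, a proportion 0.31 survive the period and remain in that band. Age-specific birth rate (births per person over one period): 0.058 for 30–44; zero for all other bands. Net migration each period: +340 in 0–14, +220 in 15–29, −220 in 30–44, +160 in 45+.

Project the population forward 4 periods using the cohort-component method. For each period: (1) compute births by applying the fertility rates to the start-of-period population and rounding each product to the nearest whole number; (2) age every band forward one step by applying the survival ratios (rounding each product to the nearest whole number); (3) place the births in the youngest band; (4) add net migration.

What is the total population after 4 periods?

Period 1.
Births: 10650 × 0.058 = 618
15–29: 8350 × 0.972 = 8116
30–44: 11850 × 0.96 = 11376
45+: 10650 × 0.931 + 6400 × 0.31 = 9915 + 1984 = 11899
Net migration: 0–14 + 340 → 958; 15–29 + 220 → 8336; 30–44 − 220 → 11156; 45+ + 160 → 12059
→ [958, 8336, 11156, 12059]
Period 2.
Births: 11156 × 0.058 = 647
15–29: 958 × 0.972 = 931
30–44: 8336 × 0.96 = 8003
45+: 11156 × 0.931 + 12059 × 0.31 = 10386 + 3738 = 14124
Net migration: 0–14 + 340 → 987; 15–29 + 220 → 1151; 30–44 − 220 → 7783; 45+ + 160 → 14284
→ [987, 1151, 7783, 14284]
Period 3.
Births: 7783 × 0.058 = 451
15–29: 987 × 0.972 = 959
30–44: 1151 × 0.96 = 1105
45+: 7783 × 0.931 + 14284 × 0.31 = 7246 + 4428 = 11674
Net migration: 0–14 + 340 → 791; 15–29 + 220 → 1179; 30–44 − 220 → 885; 45+ + 160 → 11834
→ [791, 1179, 885, 11834]
Period 4.
Births: 885 × 0.058 = 51
15–29: 791 × 0.972 = 769
30–44: 1179 × 0.96 = 1132
45+: 885 × 0.931 + 11834 × 0.31 = 824 + 3669 = 4493
Net migration: 0–14 + 340 → 391; 15–29 + 220 → 989; 30–44 − 220 → 912; 45+ + 160 → 4653
→ [391, 989, 912, 4653]
Total after period 4: 391 + 989 + 912 + 4653 = 6945

6945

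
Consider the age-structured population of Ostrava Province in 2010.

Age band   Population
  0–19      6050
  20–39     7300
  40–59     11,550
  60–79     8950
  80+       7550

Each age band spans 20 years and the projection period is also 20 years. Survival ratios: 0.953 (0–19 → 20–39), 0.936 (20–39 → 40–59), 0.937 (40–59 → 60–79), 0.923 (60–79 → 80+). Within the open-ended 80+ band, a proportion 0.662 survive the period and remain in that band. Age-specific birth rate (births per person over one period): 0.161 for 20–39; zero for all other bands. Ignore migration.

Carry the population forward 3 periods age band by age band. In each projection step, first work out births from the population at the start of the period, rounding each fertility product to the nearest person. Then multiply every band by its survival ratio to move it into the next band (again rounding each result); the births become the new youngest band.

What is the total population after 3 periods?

After projecting period 1:
Births: 7300 * 0.161 = 1175
20–39: 6050 * 0.953 = 5766
40–59: 7300 * 0.936 = 6833
60–79: 11550 * 0.937 = 10822
80+: 8950 * 0.923 + 7550 * 0.662 = 8261 + 4998 = 13259
→ [1175, 5766, 6833, 10822, 13259]
After projecting period 2:
Births: 5766 * 0.161 = 928
20–39: 1175 * 0.953 = 1120
40–59: 5766 * 0.936 = 5397
60–79: 6833 * 0.937 = 6403
80+: 10822 * 0.923 + 13259 * 0.662 = 9989 + 8777 = 18766
→ [928, 1120, 5397, 6403, 18766]
After projecting period 3:
Births: 1120 * 0.161 = 180
20–39: 928 * 0.953 = 884
40–59: 1120 * 0.936 = 1048
60–79: 5397 * 0.937 = 5057
80+: 6403 * 0.923 + 18766 * 0.662 = 5910 + 12423 = 18333
→ [180, 884, 1048, 5057, 18333]
Total after period 3: 180 + 884 + 1048 + 5057 + 18333 = 25502

25502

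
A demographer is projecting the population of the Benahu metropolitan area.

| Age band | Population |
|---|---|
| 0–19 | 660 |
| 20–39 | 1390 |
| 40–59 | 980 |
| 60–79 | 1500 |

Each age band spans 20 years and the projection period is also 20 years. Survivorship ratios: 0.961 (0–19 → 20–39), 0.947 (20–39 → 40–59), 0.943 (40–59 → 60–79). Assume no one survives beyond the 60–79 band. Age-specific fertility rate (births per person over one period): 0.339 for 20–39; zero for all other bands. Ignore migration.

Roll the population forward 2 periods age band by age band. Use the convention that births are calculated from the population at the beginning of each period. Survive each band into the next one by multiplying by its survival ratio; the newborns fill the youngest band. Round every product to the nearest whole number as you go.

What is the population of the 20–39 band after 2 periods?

453

Call the bands 1 to 4, youngest first.
Period 1:
Births: 1390 * 0.339 = 471
Band 2: 660 * 0.961 = 634
Band 3: 1390 * 0.947 = 1316
Band 4: 980 * 0.943 = 924
Population now: 0–19=471, 20–39=634, 40–59=1316, 60–79=924
Period 2:
Births: 634 * 0.339 = 215
Band 2: 471 * 0.961 = 453
Band 3: 634 * 0.947 = 600
Band 4: 1316 * 0.943 = 1241
Population now: 0–19=215, 20–39=453, 40–59=600, 60–79=1241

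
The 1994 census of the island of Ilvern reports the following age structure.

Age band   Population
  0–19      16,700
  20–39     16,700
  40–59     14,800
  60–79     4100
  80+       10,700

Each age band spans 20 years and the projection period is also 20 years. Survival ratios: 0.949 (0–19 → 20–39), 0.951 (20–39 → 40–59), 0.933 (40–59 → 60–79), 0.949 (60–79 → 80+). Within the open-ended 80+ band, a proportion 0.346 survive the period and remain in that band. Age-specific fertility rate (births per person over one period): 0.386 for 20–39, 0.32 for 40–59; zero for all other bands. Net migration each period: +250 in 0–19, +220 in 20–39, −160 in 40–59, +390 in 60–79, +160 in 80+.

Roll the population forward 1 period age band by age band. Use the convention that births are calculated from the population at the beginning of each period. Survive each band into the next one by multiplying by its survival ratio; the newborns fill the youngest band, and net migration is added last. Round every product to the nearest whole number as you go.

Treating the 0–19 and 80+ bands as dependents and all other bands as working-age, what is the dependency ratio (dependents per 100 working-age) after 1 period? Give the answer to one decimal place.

41.7

[period 1]
Births: 16700 * 0.386 = 6446, 14800 * 0.32 = 4736 — total 11182
20–39: 16700 * 0.949 = 15848
40–59: 16700 * 0.951 = 15882
60–79: 14800 * 0.933 = 13808
80+: 4100 * 0.949 + 10700 * 0.346 = 3891 + 3702 = 7593
Net migration: 0–19 + 250 → 11432; 20–39 + 220 → 16068; 40–59 − 160 → 15722; 60–79 + 390 → 14198; 80+ + 160 → 7753
End of period: [11432, 16068, 15722, 14198, 7753]
Dependents (band 0–19 + band 80+) = 11432 + 7753 = 19185; working-age = 45988; ratio = 19185/45988 × 100 = 41.7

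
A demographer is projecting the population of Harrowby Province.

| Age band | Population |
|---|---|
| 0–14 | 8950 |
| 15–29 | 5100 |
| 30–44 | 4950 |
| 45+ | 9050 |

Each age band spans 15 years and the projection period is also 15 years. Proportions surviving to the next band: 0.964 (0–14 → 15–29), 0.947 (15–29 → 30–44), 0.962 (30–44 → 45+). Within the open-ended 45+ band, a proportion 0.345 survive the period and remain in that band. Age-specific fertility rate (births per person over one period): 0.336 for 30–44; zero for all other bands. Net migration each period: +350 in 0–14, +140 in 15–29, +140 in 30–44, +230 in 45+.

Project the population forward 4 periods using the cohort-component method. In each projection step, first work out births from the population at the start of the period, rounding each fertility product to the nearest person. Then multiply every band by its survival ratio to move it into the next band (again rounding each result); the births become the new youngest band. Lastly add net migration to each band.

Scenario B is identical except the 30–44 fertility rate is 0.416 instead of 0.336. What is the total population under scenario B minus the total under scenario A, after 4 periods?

Let band 1 be 0–14 through band 4 = 45+.
Period 1:
Births: 4950 × 0.336 = 1663
Band 2: 8950 × 0.964 = 8628
Band 3: 5100 × 0.947 = 4830
Band 4: 4950 × 0.962 + 9050 × 0.345 = 4762 + 3122 = 7884
Net migration: Band 1 + 350 → 2013; Band 2 + 140 → 8768; Band 3 + 140 → 4970; Band 4 + 230 → 8114
Population now: 0–14=2013, 15–29=8768, 30–44=4970, 45+=8114
Period 2:
Births: 4970 × 0.336 = 1670
Band 2: 2013 × 0.964 = 1941
Band 3: 8768 × 0.947 = 8303
Band 4: 4970 × 0.962 + 8114 × 0.345 = 4781 + 2799 = 7580
Net migration: Band 1 + 350 → 2020; Band 2 + 140 → 2081; Band 3 + 140 → 8443; Band 4 + 230 → 7810
Population now: 0–14=2020, 15–29=2081, 30–44=8443, 45+=7810
Period 3:
Births: 8443 × 0.336 = 2837
Band 2: 2020 × 0.964 = 1947
Band 3: 2081 × 0.947 = 1971
Band 4: 8443 × 0.962 + 7810 × 0.345 = 8122 + 2694 = 10816
Net migration: Band 1 + 350 → 3187; Band 2 + 140 → 2087; Band 3 + 140 → 2111; Band 4 + 230 → 11046
Population now: 0–14=3187, 15–29=2087, 30–44=2111, 45+=11046
Period 4:
Births: 2111 × 0.336 = 709
Band 2: 3187 × 0.964 = 3072
Band 3: 2087 × 0.947 = 1976
Band 4: 2111 × 0.962 + 11046 × 0.345 = 2031 + 3811 = 5842
Net migration: Band 1 + 350 → 1059; Band 2 + 140 → 3212; Band 3 + 140 → 2116; Band 4 + 230 → 6072
Population now: 0–14=1059, 15–29=3212, 30–44=2116, 45+=6072
Scenario A total after 4 periods: 12459
Scenario B projection —
Period 1:
Births: 4950 × 0.416 = 2059
Band 2: 8950 × 0.964 = 8628
Band 3: 5100 × 0.947 = 4830
Band 4: 4950 × 0.962 + 9050 × 0.345 = 4762 + 3122 = 7884
Net migration: Band 1 + 350 → 2409; Band 2 + 140 → 8768; Band 3 + 140 → 4970; Band 4 + 230 → 8114
Population now: 0–14=2409, 15–29=8768, 30–44=4970, 45+=8114
Period 2:
Births: 4970 × 0.416 = 2068
Band 2: 2409 × 0.964 = 2322
Band 3: 8768 × 0.947 = 8303
Band 4: 4970 × 0.962 + 8114 × 0.345 = 4781 + 2799 = 7580
Net migration: Band 1 + 350 → 2418; Band 2 + 140 → 2462; Band 3 + 140 → 8443; Band 4 + 230 → 7810
Population now: 0–14=2418, 15–29=2462, 30–44=8443, 45+=7810
Period 3:
Births: 8443 × 0.416 = 3512
Band 2: 2418 × 0.964 = 2331
Band 3: 2462 × 0.947 = 2332
Band 4: 8443 × 0.962 + 7810 × 0.345 = 8122 + 2694 = 10816
Net migration: Band 1 + 350 → 3862; Band 2 + 140 → 2471; Band 3 + 140 → 2472; Band 4 + 230 → 11046
Population now: 0–14=3862, 15–29=2471, 30–44=2472, 45+=11046
Period 4:
Births: 2472 × 0.416 = 1028
Band 2: 3862 × 0.964 = 3723
Band 3: 2471 × 0.947 = 2340
Band 4: 2472 × 0.962 + 11046 × 0.345 = 2378 + 3811 = 6189
Net migration: Band 1 + 350 → 1378; Band 2 + 140 → 3863; Band 3 + 140 → 2480; Band 4 + 230 → 6419
Population now: 0–14=1378, 15–29=3863, 30–44=2480, 45+=6419
Scenario B total after 4 periods: 14140
Difference B − A = 14140 − 12459 = 1681

1681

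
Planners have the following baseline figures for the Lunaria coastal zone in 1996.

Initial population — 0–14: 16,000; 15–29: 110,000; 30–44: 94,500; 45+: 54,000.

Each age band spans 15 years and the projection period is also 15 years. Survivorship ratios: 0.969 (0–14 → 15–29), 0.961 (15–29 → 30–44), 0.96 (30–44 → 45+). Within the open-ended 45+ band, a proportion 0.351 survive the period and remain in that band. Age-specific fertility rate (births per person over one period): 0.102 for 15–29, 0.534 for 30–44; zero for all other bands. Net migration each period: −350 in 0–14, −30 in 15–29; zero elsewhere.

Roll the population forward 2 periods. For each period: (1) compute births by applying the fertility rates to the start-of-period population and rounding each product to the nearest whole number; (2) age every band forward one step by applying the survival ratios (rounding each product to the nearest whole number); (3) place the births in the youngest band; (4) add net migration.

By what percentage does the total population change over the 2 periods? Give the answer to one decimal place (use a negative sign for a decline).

-0.9

After projecting period 1:
Births: 110000 × 0.102 = 11220  |  94500 × 0.534 = 50463 → total 61683
15–29: 16000 × 0.969 = 15504
30–44: 110000 × 0.961 = 105710
45+: 94500 × 0.96 + 54000 × 0.351 = 90720 + 18954 = 109674
Net migration: 0–14 − 350 → 61333; 15–29 − 30 → 15474
End of period: [61333, 15474, 105710, 109674]
After projecting period 2:
Births: 15474 × 0.102 = 1578  |  105710 × 0.534 = 56449 → total 58027
15–29: 61333 × 0.969 = 59432
30–44: 15474 × 0.961 = 14871
45+: 105710 × 0.96 + 109674 × 0.351 = 101482 + 38496 = 139978
Net migration: 0–14 − 350 → 57677; 15–29 − 30 → 59402
End of period: [57677, 59402, 14871, 139978]
Total: 274500 → 271928; change = -2572; percentage change = -0.9%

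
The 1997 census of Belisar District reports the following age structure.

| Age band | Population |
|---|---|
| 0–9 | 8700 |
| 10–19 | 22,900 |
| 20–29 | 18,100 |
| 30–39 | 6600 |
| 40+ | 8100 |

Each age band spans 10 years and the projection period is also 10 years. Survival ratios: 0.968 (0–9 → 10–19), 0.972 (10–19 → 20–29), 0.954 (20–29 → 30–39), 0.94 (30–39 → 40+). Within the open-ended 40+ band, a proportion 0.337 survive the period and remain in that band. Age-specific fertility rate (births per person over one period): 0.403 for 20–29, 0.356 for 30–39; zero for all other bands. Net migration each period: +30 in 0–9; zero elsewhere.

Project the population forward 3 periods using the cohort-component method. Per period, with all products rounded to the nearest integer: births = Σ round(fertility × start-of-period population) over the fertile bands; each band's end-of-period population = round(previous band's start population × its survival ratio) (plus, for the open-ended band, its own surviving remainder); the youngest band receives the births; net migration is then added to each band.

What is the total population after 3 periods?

68908

Call the bands 1 to 5, youngest first.
Period 1:
Births: 18100 × 0.403 = 7294  |  6600 × 0.356 = 2350 → total 9644
Band 2: 8700 × 0.968 = 8422
Band 3: 22900 × 0.972 = 22259
Band 4: 18100 × 0.954 = 17267
Band 5: 6600 × 0.94 + 8100 × 0.337 = 6204 + 2730 = 8934
Net migration: Band 1 + 30 → 9674
End of period: [9674, 8422, 22259, 17267, 8934]
Period 2:
Births: 22259 × 0.403 = 8970  |  17267 × 0.356 = 6147 → total 15117
Band 2: 9674 × 0.968 = 9364
Band 3: 8422 × 0.972 = 8186
Band 4: 22259 × 0.954 = 21235
Band 5: 17267 × 0.94 + 8934 × 0.337 = 16231 + 3011 = 19242
Net migration: Band 1 + 30 → 15147
End of period: [15147, 9364, 8186, 21235, 19242]
Period 3:
Births: 8186 × 0.403 = 3299  |  21235 × 0.356 = 7560 → total 10859
Band 2: 15147 × 0.968 = 14662
Band 3: 9364 × 0.972 = 9102
Band 4: 8186 × 0.954 = 7809
Band 5: 21235 × 0.94 + 19242 × 0.337 = 19961 + 6485 = 26446
Net migration: Band 1 + 30 → 10889
End of period: [10889, 14662, 9102, 7809, 26446]
Total after period 3: 10889 + 14662 + 9102 + 7809 + 26446 = 68908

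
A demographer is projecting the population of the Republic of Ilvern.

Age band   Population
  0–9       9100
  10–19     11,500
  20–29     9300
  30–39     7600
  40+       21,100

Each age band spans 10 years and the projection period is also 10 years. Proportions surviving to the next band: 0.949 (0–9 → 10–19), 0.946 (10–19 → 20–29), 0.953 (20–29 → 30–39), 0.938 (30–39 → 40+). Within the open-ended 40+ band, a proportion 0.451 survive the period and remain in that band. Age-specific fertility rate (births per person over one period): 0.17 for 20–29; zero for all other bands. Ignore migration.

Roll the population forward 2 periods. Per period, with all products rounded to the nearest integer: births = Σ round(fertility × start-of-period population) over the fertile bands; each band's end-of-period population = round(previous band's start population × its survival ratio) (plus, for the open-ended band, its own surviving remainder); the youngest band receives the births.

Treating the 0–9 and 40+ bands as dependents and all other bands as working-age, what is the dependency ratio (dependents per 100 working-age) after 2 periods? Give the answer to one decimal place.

88.2

Let group 1 be 0–9 through group 5 = 40+.
Period 1:
Births: 9300 × 0.17 = 1581
Group 2: 9100 × 0.949 = 8636
Group 3: 11500 × 0.946 = 10879
Group 4: 9300 × 0.953 = 8863
Group 5: 7600 × 0.938 + 21100 × 0.451 = 7129 + 9516 = 16645
Giving 1581 / 8636 / 10879 / 8863 / 16645.
Period 2:
Births: 10879 × 0.17 = 1849
Group 2: 1581 × 0.949 = 1500
Group 3: 8636 × 0.946 = 8170
Group 4: 10879 × 0.953 = 10368
Group 5: 8863 × 0.938 + 16645 × 0.451 = 8313 + 7507 = 15820
Giving 1849 / 1500 / 8170 / 10368 / 15820.
Dependents (band 0–9 + band 40+) = 1849 + 15820 = 17669; working-age = 20038; ratio = 17669/20038 × 100 = 88.2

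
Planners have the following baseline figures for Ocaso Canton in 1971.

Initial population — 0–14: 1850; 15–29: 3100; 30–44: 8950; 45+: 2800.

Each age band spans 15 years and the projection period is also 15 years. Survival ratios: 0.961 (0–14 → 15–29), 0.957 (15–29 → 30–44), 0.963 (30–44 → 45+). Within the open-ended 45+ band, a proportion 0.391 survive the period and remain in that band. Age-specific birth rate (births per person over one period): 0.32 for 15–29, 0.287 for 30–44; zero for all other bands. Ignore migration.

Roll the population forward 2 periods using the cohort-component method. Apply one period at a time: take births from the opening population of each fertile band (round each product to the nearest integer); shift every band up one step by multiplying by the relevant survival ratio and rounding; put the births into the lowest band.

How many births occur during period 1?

3561

Call the groups 1 to 4, youngest first.
Period 1:
Births: 3100 * 0.32 = 992  |  8950 * 0.287 = 2569 — total 3561
Group 2: 1850 * 0.961 = 1778
Group 3: 3100 * 0.957 = 2967
Group 4: 8950 * 0.963 + 2800 * 0.391 = 8619 + 1095 = 9714
End of period: [3561, 1778, 2967, 9714]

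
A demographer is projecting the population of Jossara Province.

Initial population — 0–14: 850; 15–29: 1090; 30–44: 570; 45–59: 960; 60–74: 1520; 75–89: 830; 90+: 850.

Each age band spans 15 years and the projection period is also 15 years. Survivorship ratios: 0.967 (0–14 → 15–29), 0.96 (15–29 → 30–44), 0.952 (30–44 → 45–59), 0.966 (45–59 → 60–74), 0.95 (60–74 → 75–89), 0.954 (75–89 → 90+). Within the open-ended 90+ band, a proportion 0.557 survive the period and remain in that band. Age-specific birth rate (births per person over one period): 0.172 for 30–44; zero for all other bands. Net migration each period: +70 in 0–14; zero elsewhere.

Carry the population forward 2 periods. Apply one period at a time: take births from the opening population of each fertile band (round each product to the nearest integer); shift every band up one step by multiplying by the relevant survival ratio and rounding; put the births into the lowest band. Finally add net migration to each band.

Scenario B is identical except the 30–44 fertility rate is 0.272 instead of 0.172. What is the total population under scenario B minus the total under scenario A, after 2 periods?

161

(Bands numbered youngest = 1 to oldest = 7.)
Period 1.
Births: 570 × 0.172 = 98
Band 2: 850 × 0.967 = 822
Band 3: 1090 × 0.96 = 1046
Band 4: 570 × 0.952 = 543
Band 5: 960 × 0.966 = 927
Band 6: 1520 × 0.95 = 1444
Band 7: 830 × 0.954 + 850 × 0.557 = 792 + 473 = 1265
Net migration: Band 1 + 70 → 168
Population now: 0–14=168, 15–29=822, 30–44=1046, 45–59=543, 60–74=927, 75–89=1444, 90+=1265
Period 2.
Births: 1046 × 0.172 = 180
Band 2: 168 × 0.967 = 162
Band 3: 822 × 0.96 = 789
Band 4: 1046 × 0.952 = 996
Band 5: 543 × 0.966 = 525
Band 6: 927 × 0.95 = 881
Band 7: 1444 × 0.954 + 1265 × 0.557 = 1378 + 705 = 2083
Net migration: Band 1 + 70 → 250
Population now: 0–14=250, 15–29=162, 30–44=789, 45–59=996, 60–74=525, 75–89=881, 90+=2083
Scenario A total after 2 periods: 5686
Scenario B projection —
Period 1.
Births: 570 × 0.272 = 155
Band 2: 850 × 0.967 = 822
Band 3: 1090 × 0.96 = 1046
Band 4: 570 × 0.952 = 543
Band 5: 960 × 0.966 = 927
Band 6: 1520 × 0.95 = 1444
Band 7: 830 × 0.954 + 850 × 0.557 = 792 + 473 = 1265
Net migration: Band 1 + 70 → 225
Population now: 0–14=225, 15–29=822, 30–44=1046, 45–59=543, 60–74=927, 75–89=1444, 90+=1265
Period 2.
Births: 1046 × 0.272 = 285
Band 2: 225 × 0.967 = 218
Band 3: 822 × 0.96 = 789
Band 4: 1046 × 0.952 = 996
Band 5: 543 × 0.966 = 525
Band 6: 927 × 0.95 = 881
Band 7: 1444 × 0.954 + 1265 × 0.557 = 1378 + 705 = 2083
Net migration: Band 1 + 70 → 355
Population now: 0–14=355, 15–29=218, 30–44=789, 45–59=996, 60–74=525, 75–89=881, 90+=2083
Scenario B total after 2 periods: 5847
Difference B − A = 5847 − 5686 = 161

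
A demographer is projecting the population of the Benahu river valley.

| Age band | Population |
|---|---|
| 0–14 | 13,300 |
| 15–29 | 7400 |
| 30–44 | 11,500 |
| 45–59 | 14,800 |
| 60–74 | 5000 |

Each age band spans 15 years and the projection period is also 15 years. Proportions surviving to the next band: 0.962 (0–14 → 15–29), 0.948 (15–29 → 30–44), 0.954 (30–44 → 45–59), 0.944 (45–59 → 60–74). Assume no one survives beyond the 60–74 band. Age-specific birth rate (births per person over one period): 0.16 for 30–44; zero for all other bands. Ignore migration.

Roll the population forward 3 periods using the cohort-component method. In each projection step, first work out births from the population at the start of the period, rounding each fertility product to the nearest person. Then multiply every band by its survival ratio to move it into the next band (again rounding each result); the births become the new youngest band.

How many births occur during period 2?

1122

— Period 1 —
Births: 11500 * 0.16 = 1840
15–29: 13300 * 0.962 = 12795
30–44: 7400 * 0.948 = 7015
45–59: 11500 * 0.954 = 10971
60–74: 14800 * 0.944 = 13971
Giving 1840 / 12795 / 7015 / 10971 / 13971.
— Period 2 —
Births: 7015 * 0.16 = 1122
15–29: 1840 * 0.962 = 1770
30–44: 12795 * 0.948 = 12130
45–59: 7015 * 0.954 = 6692
60–74: 10971 * 0.944 = 10357
Giving 1122 / 1770 / 12130 / 6692 / 10357.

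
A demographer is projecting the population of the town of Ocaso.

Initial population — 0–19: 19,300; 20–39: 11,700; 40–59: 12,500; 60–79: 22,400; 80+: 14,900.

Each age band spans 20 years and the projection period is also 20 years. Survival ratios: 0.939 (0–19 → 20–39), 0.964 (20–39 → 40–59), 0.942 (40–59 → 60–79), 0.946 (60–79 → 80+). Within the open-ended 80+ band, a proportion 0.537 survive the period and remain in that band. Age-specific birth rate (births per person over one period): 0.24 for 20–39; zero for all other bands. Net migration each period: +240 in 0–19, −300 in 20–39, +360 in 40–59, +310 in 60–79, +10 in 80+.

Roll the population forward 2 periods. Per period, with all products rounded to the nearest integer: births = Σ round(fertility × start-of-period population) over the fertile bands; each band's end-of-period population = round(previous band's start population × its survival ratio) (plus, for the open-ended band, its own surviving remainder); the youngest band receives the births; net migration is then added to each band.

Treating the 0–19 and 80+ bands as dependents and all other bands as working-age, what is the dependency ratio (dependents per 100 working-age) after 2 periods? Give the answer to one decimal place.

100.8

Call the bands 1 to 5, youngest first.
— Period 1 —
Births: 11700 × 0.24 = 2808
Band 2: 19300 × 0.939 = 18123
Band 3: 11700 × 0.964 = 11279
Band 4: 12500 × 0.942 = 11775
Band 5: 22400 × 0.946 + 14900 × 0.537 = 21190 + 8001 = 29191
Net migration: Band 1 + 240 → 3048; Band 2 − 300 → 17823; Band 3 + 360 → 11639; Band 4 + 310 → 12085; Band 5 + 10 → 29201
End of period: [3048, 17823, 11639, 12085, 29201]
— Period 2 —
Births: 17823 × 0.24 = 4278
Band 2: 3048 × 0.939 = 2862
Band 3: 17823 × 0.964 = 17181
Band 4: 11639 × 0.942 = 10964
Band 5: 12085 × 0.946 + 29201 × 0.537 = 11432 + 15681 = 27113
Net migration: Band 1 + 240 → 4518; Band 2 − 300 → 2562; Band 3 + 360 → 17541; Band 4 + 310 → 11274; Band 5 + 10 → 27123
End of period: [4518, 2562, 17541, 11274, 27123]
Dependents (band 0–19 + band 80+) = 4518 + 27123 = 31641; working-age = 31377; ratio = 31641/31377 × 100 = 100.8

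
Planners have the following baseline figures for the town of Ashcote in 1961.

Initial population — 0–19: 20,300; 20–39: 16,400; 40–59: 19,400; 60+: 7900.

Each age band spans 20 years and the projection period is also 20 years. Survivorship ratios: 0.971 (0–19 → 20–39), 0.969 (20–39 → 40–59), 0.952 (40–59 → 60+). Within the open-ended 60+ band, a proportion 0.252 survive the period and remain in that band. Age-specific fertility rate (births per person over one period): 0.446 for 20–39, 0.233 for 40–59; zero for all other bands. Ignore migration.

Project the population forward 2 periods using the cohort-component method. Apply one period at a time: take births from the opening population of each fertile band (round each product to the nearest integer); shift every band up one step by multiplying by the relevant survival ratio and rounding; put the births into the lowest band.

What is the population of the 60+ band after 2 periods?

20285

After projecting period 1:
Births: 16400 × 0.446 = 7314 ; 19400 × 0.233 = 4520 → 11834
20–39: 20300 × 0.971 = 19711
40–59: 16400 × 0.969 = 15892
60+: 19400 × 0.952 + 7900 × 0.252 = 18469 + 1991 = 20460
→ [11834, 19711, 15892, 20460]
After projecting period 2:
Births: 19711 × 0.446 = 8791 ; 15892 × 0.233 = 3703 → 12494
20–39: 11834 × 0.971 = 11491
40–59: 19711 × 0.969 = 19100
60+: 15892 × 0.952 + 20460 × 0.252 = 15129 + 5156 = 20285
→ [12494, 11491, 19100, 20285]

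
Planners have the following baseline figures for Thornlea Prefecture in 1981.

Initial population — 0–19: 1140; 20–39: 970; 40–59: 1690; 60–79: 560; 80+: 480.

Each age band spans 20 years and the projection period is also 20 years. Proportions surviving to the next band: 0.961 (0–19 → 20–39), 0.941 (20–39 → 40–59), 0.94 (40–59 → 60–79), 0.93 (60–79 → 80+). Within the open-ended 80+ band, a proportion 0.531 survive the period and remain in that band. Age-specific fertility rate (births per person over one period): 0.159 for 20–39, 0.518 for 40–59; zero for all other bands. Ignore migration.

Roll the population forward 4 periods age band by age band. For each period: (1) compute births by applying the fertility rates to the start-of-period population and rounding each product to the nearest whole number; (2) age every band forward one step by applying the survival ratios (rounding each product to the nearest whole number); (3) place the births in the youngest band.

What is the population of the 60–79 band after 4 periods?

875

Let band 1 be 0–19 through band 5 = 80+.
After projecting period 1:
Births: 970 * 0.159 = 154, 1690 * 0.518 = 875 — total 1029
Band 2: 1140 * 0.961 = 1096
Band 3: 970 * 0.941 = 913
Band 4: 1690 * 0.94 = 1589
Band 5: 560 * 0.93 + 480 * 0.531 = 521 + 255 = 776
→ [1029, 1096, 913, 1589, 776]
After projecting period 2:
Births: 1096 * 0.159 = 174, 913 * 0.518 = 473 — total 647
Band 2: 1029 * 0.961 = 989
Band 3: 1096 * 0.941 = 1031
Band 4: 913 * 0.94 = 858
Band 5: 1589 * 0.93 + 776 * 0.531 = 1478 + 412 = 1890
→ [647, 989, 1031, 858, 1890]
After projecting period 3:
Births: 989 * 0.159 = 157, 1031 * 0.518 = 534 — total 691
Band 2: 647 * 0.961 = 622
Band 3: 989 * 0.941 = 931
Band 4: 1031 * 0.94 = 969
Band 5: 858 * 0.93 + 1890 * 0.531 = 798 + 1004 = 1802
→ [691, 622, 931, 969, 1802]
After projecting period 4:
Births: 622 * 0.159 = 99, 931 * 0.518 = 482 — total 581
Band 2: 691 * 0.961 = 664
Band 3: 622 * 0.941 = 585
Band 4: 931 * 0.94 = 875
Band 5: 969 * 0.93 + 1802 * 0.531 = 901 + 957 = 1858
→ [581, 664, 585, 875, 1858]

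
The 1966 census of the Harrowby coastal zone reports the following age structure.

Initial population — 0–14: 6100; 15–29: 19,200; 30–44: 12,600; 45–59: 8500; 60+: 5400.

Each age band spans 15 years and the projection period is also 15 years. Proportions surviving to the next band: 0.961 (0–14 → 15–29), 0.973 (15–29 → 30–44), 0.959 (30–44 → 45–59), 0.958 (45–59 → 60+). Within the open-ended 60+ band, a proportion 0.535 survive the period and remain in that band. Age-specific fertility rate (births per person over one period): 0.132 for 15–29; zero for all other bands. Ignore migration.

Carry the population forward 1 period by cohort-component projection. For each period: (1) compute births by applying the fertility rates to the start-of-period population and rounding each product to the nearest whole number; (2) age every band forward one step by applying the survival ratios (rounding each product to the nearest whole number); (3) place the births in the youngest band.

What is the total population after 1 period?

50193

Call the bands 1 to 5, youngest first.
Period 1:
Births: 19200 * 0.132 = 2534
Band 2: 6100 * 0.961 = 5862
Band 3: 19200 * 0.973 = 18682
Band 4: 12600 * 0.959 = 12083
Band 5: 8500 * 0.958 + 5400 * 0.535 = 8143 + 2889 = 11032
Giving 2534 / 5862 / 18682 / 12083 / 11032.
Total after period 1: 2534 + 5862 + 18682 + 12083 + 11032 = 50193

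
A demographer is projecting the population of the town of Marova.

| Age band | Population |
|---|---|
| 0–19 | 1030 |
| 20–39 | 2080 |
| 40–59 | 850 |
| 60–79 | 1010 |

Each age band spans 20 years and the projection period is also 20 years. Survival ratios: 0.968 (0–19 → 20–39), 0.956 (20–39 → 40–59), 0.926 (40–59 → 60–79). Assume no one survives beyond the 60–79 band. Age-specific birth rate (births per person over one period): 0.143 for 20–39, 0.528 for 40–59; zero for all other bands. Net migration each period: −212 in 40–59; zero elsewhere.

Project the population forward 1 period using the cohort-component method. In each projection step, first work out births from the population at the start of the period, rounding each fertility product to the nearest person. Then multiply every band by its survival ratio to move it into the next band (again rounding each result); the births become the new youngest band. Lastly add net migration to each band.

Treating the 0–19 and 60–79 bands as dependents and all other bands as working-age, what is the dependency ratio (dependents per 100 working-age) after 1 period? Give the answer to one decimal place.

55.3

Let group 1 be 0–19 through group 4 = 60–79.
— Period 1 —
Births: 2080 * 0.143 = 297, 850 * 0.528 = 449 — total 746
Group 2: 1030 * 0.968 = 997
Group 3: 2080 * 0.956 = 1988
Group 4: 850 * 0.926 = 787
Net migration: Group 3 − 212 → 1776
Giving 746 / 997 / 1776 / 787.
Dependents (band 0–19 + band 60–79) = 746 + 787 = 1533; working-age = 2773; ratio = 1533/2773 × 100 = 55.3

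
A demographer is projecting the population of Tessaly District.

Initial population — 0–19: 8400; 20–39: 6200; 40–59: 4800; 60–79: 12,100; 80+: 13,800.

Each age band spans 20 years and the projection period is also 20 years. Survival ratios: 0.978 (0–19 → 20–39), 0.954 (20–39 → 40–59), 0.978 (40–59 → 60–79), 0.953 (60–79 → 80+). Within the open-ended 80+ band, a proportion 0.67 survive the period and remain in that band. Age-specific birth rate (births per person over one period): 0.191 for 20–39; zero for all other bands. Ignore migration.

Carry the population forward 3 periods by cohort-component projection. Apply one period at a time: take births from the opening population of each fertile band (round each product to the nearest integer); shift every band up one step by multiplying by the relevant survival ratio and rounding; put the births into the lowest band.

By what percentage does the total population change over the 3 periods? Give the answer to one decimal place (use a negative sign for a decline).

— Period 1 —
Births: 6200 × 0.191 = 1184
20–39: 8400 × 0.978 = 8215
40–59: 6200 × 0.954 = 5915
60–79: 4800 × 0.978 = 4694
80+: 12100 × 0.953 + 13800 × 0.67 = 11531 + 9246 = 20777
Giving 1184 / 8215 / 5915 / 4694 / 20777.
— Period 2 —
Births: 8215 × 0.191 = 1569
20–39: 1184 × 0.978 = 1158
40–59: 8215 × 0.954 = 7837
60–79: 5915 × 0.978 = 5785
80+: 4694 × 0.953 + 20777 × 0.67 = 4473 + 13921 = 18394
Giving 1569 / 1158 / 7837 / 5785 / 18394.
— Period 3 —
Births: 1158 × 0.191 = 221
20–39: 1569 × 0.978 = 1534
40–59: 1158 × 0.954 = 1105
60–79: 7837 × 0.978 = 7665
80+: 5785 × 0.953 + 18394 × 0.67 = 5513 + 12324 = 17837
Giving 221 / 1534 / 1105 / 7665 / 17837.
Total: 45300 → 28362; change = -16938; percentage change = -37.4%

-37.4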